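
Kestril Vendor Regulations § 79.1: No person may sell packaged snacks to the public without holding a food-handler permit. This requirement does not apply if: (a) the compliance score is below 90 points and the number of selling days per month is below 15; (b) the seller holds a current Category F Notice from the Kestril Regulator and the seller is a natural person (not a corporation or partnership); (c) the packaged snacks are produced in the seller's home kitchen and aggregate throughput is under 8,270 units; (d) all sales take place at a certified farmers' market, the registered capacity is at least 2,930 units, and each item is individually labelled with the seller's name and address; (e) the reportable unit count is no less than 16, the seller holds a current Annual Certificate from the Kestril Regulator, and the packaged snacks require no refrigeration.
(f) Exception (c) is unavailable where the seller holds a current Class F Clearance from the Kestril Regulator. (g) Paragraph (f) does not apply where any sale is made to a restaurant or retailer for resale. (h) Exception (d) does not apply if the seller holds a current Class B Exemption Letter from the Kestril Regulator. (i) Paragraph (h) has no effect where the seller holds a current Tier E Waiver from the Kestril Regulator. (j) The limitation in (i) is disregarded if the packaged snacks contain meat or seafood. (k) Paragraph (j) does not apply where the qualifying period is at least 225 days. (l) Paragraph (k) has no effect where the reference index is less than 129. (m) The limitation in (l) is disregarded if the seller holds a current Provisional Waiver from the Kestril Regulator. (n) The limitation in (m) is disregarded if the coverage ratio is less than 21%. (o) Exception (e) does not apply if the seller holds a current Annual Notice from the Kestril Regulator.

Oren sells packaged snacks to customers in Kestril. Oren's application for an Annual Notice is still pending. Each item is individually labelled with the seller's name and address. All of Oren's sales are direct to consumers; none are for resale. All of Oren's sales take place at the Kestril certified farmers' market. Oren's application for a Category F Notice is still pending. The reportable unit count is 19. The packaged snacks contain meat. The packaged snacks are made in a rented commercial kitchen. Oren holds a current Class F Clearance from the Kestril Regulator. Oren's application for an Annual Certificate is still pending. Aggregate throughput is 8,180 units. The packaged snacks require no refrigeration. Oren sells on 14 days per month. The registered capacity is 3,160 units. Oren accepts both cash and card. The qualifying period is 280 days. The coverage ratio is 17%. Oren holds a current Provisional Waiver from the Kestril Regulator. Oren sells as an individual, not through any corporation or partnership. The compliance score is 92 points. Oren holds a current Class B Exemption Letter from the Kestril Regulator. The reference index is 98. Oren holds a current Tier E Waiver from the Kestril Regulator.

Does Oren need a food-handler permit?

Exception (a) fails — the compliance score is 92 points, not below 90 points.
Exception (b) fails — no current Category F Notice is held.
Exception (c) does not apply: the packaged snacks are made in a commercial kitchen, not a home kitchen.
All of (d)'s requirements are met (all sales are at a certified farmers' market; the registered capacity is 3,160 units, meeting the 2,930 units threshold; items are individually labelled). However, paragraphs (h)–(n) must be considered: (h) applies — a current Class B Exemption Letter is held. (i) operates (a current Tier E Waiver is held), but is overridden by (j): (j) operates against (i): the packaged snacks contain meat. (k) would limit (j) — the qualifying period is 280 days, meeting the 225 days threshold — but (l) sets (k) aside: (l) operates against (k): the reference index is 98, less than the 129 limit. (m) would limit (l) — a current Provisional Waiver is held — but (n) sets (m) aside: (n) operates against (m): the coverage ratio is 17%, less than the 21% limit. Exception (d) does not apply.
Exception (e) fails — the Annual Certificate is not current.
No exception applies. The general rule governs.

Yes — Oren must hold a food-handler permit.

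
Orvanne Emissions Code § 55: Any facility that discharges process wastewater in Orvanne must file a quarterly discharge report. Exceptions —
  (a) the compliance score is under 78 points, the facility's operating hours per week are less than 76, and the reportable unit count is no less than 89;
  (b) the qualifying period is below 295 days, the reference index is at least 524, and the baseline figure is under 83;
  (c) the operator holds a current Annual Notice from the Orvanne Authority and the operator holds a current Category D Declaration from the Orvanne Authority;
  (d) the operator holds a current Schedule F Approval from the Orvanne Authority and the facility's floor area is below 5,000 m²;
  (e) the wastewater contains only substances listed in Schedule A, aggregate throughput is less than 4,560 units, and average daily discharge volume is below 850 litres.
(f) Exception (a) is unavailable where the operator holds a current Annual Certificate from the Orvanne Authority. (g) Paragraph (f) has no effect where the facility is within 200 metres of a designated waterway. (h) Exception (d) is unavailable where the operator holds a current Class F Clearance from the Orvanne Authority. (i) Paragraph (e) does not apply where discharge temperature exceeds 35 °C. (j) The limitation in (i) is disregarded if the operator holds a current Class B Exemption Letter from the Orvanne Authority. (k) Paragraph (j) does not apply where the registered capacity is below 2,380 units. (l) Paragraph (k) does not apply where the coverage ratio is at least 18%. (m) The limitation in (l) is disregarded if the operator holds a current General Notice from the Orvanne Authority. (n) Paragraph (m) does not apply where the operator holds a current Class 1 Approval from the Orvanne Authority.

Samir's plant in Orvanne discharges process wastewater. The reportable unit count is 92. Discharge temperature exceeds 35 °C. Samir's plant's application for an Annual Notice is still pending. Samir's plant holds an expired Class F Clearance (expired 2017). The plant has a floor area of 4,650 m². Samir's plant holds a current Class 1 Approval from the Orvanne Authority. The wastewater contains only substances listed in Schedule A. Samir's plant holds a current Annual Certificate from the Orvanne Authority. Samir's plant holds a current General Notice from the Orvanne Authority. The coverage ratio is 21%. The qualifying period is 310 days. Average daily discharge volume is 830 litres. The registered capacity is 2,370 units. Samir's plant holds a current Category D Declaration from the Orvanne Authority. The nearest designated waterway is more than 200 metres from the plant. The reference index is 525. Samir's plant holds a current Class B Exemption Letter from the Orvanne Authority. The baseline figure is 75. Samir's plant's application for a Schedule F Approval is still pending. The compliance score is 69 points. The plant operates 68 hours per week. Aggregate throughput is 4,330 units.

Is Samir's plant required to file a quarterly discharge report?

Exception (a) is satisfied on its face — the compliance score is 69 points, under the 78 points limit; the facility's operating hours per week are 68, less than the 76 limit; the reportable unit count is 92, meeting the 89 threshold. But applying paragraphs (f)–(g): (f) operates against (a): a current Annual Certificate is held. (g) is not engaged (the plant is more than 200 m from any designated waterway), so (f) stands. Exception (a) does not apply.
Exception (b) does not apply: the qualifying period is 310 days, not below 295 days.
Exception (c) does not apply: there is no Annual Notice in force.
Exception (d) requires that the operator holds a current Schedule F Approval from the Orvanne Authority; but the Schedule F Approval is not current, so (d) is unavailable.
Exception (e)'s conditions are all satisfied: the wastewater is Schedule-A-only; aggregate throughput is 4,330 units, less than the 4,560 units limit; average daily discharge volume is 830 litres, below the 850 litres limit. Considering the limiting provisions: (i) operates (discharge temperature exceeds 35 °C), but is displaced by (j): (j) applies — a current Class B Exemption Letter is held. (k) applies (the registered capacity is 2,370 units, below the 2,380 units limit), but is overridden by (l): (l) operates against (k): the coverage ratio is 21%, meeting the 18% threshold. (m) would limit (l) — a current General Notice is held — but (n) sets (m) aside: (n) operates against (m): a current Class 1 Approval is held. Exception (e) stands.

No — exception (e) applies; Samir's plant is not required to file a quarterly discharge report.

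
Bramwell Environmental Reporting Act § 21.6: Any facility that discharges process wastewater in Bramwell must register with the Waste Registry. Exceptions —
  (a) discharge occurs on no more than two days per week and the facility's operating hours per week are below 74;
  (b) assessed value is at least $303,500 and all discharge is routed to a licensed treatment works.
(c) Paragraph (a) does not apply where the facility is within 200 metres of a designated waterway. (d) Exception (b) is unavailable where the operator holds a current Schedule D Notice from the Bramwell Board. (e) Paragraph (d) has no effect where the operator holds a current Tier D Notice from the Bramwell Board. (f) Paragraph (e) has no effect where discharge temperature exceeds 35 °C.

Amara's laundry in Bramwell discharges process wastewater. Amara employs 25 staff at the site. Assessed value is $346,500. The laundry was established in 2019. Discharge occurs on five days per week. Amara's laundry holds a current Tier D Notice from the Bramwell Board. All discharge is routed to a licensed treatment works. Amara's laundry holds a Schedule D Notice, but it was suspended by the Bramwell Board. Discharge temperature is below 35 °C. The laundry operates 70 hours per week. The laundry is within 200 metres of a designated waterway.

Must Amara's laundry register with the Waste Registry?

No — exception (b) applies; Amara's laundry is not required to register with the Waste Registry.

Exception (a) does not apply: discharge occurs on five days per week.
Exception (b)'s conditions are all satisfied: assessed value is $346,500, meeting the $303,500 threshold; discharge is routed to a licensed treatment works. Considering the limiting provisions: (d) is inapplicable — there is no Schedule D Notice in force. Exception (b) stands.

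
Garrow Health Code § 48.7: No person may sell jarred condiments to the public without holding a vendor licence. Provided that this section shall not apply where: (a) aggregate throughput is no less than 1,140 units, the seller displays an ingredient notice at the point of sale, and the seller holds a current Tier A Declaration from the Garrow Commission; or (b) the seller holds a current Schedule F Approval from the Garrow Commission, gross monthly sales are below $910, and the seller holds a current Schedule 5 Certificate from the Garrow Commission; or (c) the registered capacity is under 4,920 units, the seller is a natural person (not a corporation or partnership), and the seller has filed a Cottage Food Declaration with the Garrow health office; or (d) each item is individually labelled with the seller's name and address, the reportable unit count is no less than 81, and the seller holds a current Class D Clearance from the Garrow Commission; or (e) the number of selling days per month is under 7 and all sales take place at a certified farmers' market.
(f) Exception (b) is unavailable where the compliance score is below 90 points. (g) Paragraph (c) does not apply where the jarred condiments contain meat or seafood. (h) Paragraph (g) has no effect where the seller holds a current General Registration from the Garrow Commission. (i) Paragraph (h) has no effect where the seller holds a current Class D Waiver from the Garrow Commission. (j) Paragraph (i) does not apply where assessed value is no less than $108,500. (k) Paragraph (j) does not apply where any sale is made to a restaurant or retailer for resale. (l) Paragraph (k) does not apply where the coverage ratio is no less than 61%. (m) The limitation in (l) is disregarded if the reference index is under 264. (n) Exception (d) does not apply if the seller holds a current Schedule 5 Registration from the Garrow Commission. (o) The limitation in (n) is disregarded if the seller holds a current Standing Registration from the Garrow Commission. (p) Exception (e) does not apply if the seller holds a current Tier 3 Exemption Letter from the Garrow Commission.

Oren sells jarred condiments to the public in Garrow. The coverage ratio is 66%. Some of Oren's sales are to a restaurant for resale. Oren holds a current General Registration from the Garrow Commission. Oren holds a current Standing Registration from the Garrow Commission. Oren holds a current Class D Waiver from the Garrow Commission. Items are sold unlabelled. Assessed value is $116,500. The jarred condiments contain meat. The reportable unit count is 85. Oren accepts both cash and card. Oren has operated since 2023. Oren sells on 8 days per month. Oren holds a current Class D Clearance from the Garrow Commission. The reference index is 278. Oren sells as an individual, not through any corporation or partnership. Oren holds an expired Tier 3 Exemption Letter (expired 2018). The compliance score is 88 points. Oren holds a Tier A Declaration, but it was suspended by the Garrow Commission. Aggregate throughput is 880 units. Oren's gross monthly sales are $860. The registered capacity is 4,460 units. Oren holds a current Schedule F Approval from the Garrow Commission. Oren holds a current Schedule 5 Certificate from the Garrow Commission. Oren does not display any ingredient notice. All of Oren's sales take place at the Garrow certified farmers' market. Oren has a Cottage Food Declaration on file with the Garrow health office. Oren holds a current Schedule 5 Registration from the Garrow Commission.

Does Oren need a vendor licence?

No — exception (c) applies; Oren is not required to hold a vendor licence.

Exception (a) requires that aggregate throughput is no less than 1,140 units; but aggregate throughput is 880 units, short of 1,140 units, so (a) is unavailable.
All of (b)'s requirements are met (a current Schedule F Approval is held; gross monthly sales are $860, below the $910 limit; a current Schedule 5 Certificate is held). But applying paragraph (f): (f) is triggered — the compliance score is 88 points, below the 90 points limit. So (b) is unavailable.
Exception (c)'s conditions are all satisfied: the registered capacity is 4,460 units, under the 4,920 units limit; the seller is a natural person; a Cottage Food Declaration is on file. Considering the limiting provisions: (g) is engaged (the jarred condiments contain meat), but is set aside by (h): (h) operates — a current General Registration is held. (i) would limit (h) — a current Class D Waiver is held — but (j) sets (i) aside: (j) operates against (i): assessed value is $116,500, meeting the $108,500 threshold. (k) would limit (j) — some sales are to a restaurant for resale — but (l) sets (k) aside: (l) operates against (k): the coverage ratio is 66%, meeting the 61% threshold. (m) is not engaged (the reference index is 278, not under 264), so (l) stands. (c) remains available.
Exception (d) fails — items are sold unlabelled.
Exception (e) does not apply: the number of selling days per month is 8, not under 7.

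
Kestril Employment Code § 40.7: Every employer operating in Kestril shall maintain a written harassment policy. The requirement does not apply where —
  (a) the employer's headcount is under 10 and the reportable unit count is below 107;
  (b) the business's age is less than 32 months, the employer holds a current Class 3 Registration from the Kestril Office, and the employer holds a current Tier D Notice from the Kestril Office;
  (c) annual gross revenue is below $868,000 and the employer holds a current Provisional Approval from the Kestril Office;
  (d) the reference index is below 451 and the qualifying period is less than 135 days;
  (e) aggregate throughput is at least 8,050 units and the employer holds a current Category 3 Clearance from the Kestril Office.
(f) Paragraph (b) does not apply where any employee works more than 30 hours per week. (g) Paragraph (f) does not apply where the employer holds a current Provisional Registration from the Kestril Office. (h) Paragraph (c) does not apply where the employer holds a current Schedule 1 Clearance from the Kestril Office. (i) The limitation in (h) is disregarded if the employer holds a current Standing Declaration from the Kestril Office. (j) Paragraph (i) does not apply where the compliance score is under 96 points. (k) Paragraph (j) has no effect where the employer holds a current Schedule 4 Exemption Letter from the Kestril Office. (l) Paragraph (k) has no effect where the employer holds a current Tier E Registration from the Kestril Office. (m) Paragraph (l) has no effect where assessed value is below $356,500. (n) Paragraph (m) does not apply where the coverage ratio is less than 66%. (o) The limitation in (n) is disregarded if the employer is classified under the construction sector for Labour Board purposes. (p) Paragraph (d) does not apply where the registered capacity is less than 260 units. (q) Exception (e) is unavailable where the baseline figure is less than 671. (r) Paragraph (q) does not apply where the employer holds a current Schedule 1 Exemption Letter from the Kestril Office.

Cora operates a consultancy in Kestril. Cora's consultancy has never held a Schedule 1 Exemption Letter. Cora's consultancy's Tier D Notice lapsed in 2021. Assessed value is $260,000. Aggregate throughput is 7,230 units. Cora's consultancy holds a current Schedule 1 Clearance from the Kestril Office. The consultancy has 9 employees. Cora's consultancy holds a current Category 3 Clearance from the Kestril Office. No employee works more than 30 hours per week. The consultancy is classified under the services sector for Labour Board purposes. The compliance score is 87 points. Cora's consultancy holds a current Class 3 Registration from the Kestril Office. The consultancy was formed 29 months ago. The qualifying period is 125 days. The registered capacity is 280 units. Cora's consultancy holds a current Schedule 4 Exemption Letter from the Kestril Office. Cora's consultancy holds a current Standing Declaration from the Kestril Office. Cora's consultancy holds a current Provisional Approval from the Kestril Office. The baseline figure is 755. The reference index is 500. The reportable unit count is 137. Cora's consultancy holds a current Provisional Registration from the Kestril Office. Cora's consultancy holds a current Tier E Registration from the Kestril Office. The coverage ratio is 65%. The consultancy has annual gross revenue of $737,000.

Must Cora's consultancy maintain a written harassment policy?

Yes — Cora's consultancy must maintain a written harassment policy.

Exception (a) fails — the reportable unit count is 137, not below 107.
Exception (b) fails — the Tier D Notice is not current.
Exception (c)'s conditions are all satisfied: annual gross revenue is $737,000, below the $868,000 limit; a current Provisional Approval is held. But: (h) operates — a current Schedule 1 Clearance is held. (i) would limit (h) — a current Standing Declaration is held — but (j) sets (i) aside: (j) is engaged — the compliance score is 87 points, under the 96 points limit. (k) would limit (j) — a current Schedule 4 Exemption Letter is held — but (l) sets (k) aside: (l) operates against (k): a current Tier E Registration is held. (m) would limit (l) — assessed value is $260,000, below the $356,500 limit — but (n) sets (m) aside: (n) operates against (m): the coverage ratio is 65%, less than the 66% limit. (o), which would lift (n), does not operate here — the consultancy is classified under the services sector. Exception (c) does not apply.
Exception (d) fails — the reference index is 500, not below 451.
Exception (e) does not apply: aggregate throughput is 7,230 units, short of 8,050 units.
No exception applies. The general rule governs.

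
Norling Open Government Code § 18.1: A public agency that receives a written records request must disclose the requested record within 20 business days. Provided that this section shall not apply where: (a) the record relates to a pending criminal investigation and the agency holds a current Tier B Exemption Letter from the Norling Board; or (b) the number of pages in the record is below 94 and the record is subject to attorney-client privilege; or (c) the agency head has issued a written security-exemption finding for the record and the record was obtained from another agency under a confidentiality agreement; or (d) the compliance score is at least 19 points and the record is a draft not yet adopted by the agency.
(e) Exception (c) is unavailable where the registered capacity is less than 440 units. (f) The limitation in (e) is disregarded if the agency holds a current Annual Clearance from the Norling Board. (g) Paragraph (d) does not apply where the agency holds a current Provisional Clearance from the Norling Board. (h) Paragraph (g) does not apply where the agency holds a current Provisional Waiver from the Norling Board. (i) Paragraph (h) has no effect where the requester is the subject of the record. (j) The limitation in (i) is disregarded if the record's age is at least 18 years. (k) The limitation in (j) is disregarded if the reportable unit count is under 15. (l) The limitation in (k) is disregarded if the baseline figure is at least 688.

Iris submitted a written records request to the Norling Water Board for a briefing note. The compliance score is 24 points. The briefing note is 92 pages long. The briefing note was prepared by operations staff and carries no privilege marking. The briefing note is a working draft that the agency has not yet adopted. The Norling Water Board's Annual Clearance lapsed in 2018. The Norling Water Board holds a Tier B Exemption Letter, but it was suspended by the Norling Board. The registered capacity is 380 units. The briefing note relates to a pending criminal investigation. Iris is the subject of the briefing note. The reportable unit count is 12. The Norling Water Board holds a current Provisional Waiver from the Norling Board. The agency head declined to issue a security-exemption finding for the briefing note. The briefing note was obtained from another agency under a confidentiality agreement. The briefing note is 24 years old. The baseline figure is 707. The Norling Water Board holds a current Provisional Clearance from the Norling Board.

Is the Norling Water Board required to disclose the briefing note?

Exception (a) does not apply: no current Tier B Exemption Letter is held.
Exception (b) fails — the briefing note carries no privilege marking.
Exception (c) requires that the agency head has issued a written security-exemption finding for the record; but the agency head declined to issue a security-exemption finding, so (c) is unavailable.
Exception (d): the compliance score is 24 points, meeting the 19 points threshold; the briefing note is an unadopted draft — every condition holds. Applying paragraphs (g)–(l): (g) would limit (d) — a current Provisional Clearance is held — but (h) sets (g) aside: (h) applies — a current Provisional Waiver is held. (i) would limit (h) — Iris is the subject of the briefing note — but (j) sets (i) aside: (j) is triggered — the record's age is 24 years, meeting the 18 years threshold. (k) is triggered (the reportable unit count is 12, under the 15 limit), but yields to (l): (l) operates against (k): the baseline figure is 707, meeting the 688 threshold. So (d) applies.

No — exception (d) applies; the Norling Water Board is not required to disclose the briefing note.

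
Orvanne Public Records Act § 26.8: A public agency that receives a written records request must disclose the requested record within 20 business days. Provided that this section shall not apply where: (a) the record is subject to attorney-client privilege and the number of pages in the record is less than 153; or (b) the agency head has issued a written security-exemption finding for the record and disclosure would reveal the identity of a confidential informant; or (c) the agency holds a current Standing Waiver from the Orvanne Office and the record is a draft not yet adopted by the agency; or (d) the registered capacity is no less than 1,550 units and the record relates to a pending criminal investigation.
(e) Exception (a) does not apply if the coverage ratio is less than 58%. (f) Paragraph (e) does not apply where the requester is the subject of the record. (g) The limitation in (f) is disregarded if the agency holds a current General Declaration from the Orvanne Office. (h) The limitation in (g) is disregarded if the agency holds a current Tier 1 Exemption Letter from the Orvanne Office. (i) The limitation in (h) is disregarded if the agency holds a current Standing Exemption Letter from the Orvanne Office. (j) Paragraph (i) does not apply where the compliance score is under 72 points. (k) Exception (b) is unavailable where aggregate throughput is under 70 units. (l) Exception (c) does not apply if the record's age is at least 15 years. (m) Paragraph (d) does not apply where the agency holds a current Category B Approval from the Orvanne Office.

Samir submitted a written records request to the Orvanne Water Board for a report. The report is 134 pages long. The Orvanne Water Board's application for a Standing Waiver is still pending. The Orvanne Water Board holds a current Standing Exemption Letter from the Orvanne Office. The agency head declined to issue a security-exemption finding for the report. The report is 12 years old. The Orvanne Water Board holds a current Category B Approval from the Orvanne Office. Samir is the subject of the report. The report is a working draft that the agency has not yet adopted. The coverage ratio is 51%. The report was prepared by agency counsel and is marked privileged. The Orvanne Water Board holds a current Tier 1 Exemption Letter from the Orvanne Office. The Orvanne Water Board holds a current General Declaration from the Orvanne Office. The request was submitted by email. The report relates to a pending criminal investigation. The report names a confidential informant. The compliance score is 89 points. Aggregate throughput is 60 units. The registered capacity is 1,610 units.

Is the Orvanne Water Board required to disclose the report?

Exception (a)'s conditions are all satisfied: the report is privileged; the number of pages in the record is 134, less than the 153 limit. But: (e) operates against (a): the coverage ratio is 51%, less than the 58% limit. (f) is engaged (Samir is the subject of the report), but is itself disapplied by (g): (g) is engaged — a current General Declaration is held. (h) operates (a current Tier 1 Exemption Letter is held), but is itself disapplied by (i): (i) operates against (h): a current Standing Exemption Letter is held. (j), which would lift (i), does not operate here — the compliance score is 89 points, not under 72 points. Exception (a) does not apply.
Exception (b) does not apply: the agency head declined to issue a security-exemption finding.
Exception (c) requires that the agency holds a current Standing Waiver from the Orvanne Office; but there is no Standing Waiver in force, so (c) is unavailable.
All of (d)'s requirements are met (the registered capacity is 1,610 units, meeting the 1,550 units threshold; the report relates to a pending investigation). But applying paragraph (m): (m) operates — a current Category B Approval is held. (d) is therefore removed.
No exception is made out. the Orvanne Water Board falls within the general rule.

Yes — the Orvanne Water Board must disclose the report.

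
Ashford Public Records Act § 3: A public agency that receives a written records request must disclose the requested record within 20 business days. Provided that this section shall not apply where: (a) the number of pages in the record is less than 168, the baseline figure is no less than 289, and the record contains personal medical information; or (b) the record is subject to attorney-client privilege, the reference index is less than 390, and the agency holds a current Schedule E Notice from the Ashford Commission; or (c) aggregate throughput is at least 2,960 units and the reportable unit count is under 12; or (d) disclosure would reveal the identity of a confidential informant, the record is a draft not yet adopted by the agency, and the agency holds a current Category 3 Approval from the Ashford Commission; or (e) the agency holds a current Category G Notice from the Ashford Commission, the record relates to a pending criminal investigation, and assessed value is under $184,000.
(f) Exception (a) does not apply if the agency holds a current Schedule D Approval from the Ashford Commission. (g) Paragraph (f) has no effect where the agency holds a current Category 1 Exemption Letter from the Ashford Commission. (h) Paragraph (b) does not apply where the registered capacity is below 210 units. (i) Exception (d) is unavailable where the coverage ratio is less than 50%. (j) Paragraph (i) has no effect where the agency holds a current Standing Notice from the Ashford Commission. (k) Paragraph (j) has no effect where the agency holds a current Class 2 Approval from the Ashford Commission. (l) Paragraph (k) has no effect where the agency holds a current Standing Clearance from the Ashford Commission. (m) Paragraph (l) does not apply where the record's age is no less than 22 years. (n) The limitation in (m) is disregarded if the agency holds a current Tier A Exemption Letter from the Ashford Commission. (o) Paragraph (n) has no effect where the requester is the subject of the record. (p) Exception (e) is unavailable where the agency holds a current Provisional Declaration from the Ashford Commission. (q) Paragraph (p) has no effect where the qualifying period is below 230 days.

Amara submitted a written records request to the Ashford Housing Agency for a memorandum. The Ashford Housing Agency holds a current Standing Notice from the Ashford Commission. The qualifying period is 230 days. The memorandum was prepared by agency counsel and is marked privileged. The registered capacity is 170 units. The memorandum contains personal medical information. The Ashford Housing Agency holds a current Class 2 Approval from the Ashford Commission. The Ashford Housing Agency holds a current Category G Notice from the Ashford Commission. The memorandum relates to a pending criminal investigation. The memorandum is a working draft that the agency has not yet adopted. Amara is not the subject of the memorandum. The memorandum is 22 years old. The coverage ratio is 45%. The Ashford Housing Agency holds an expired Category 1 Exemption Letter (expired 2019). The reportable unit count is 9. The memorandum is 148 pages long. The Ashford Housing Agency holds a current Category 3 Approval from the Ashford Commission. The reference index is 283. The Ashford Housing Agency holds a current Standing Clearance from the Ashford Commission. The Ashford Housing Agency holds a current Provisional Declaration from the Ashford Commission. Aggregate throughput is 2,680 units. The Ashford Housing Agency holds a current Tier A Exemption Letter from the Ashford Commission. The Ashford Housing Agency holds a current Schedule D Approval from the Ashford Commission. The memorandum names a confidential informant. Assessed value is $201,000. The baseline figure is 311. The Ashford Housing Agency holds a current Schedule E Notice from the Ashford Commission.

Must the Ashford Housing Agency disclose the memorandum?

No — exception (d) applies; the Ashford Housing Agency is not required to disclose the memorandum.

Exception (a) is satisfied on its face — the number of pages in the record is 148, less than the 168 limit; the baseline figure is 311, meeting the 289 threshold; the memorandum contains personal medical information. However, paragraphs (f)–(g) must be considered: (f) operates against (a): a current Schedule D Approval is held. (g), which would lift (f), does not operate here — the Category 1 Exemption Letter is not current. So (a) is unavailable.
Exception (b)'s conditions are all satisfied: the memorandum is privileged; the reference index is 283, less than the 390 limit; a current Schedule E Notice is held. However, paragraph (h) must be considered: (h) operates — the registered capacity is 170 units, below the 210 units limit. Exception (b) does not apply.
Exception (c) requires that aggregate throughput is at least 2,960 units; but aggregate throughput is 2,680 units, short of 2,960 units, so (c) is unavailable.
Exception (d)'s conditions are all satisfied: the memorandum names a confidential informant; the memorandum is an unadopted draft; a current Category 3 Approval is held. Considering the limiting provisions: (i) is triggered (the coverage ratio is 45%, less than the 50% limit), but is set aside by (j): (j) is triggered — a current Standing Notice is held. (k) operates (a current Class 2 Approval is held), but is displaced by (l): (l) applies — a current Standing Clearance is held. (m) would limit (l) — the record's age is 22 years, meeting the 22 years threshold — but (n) sets (m) aside: (n) applies — a current Tier A Exemption Letter is held. (o) does not operate here (Amara is not the subject of the memorandum), so (n) stands. So (d) applies.
Exception (e) requires that assessed value is under $184,000; but assessed value is $201,000, not under $184,000, so (e) is unavailable.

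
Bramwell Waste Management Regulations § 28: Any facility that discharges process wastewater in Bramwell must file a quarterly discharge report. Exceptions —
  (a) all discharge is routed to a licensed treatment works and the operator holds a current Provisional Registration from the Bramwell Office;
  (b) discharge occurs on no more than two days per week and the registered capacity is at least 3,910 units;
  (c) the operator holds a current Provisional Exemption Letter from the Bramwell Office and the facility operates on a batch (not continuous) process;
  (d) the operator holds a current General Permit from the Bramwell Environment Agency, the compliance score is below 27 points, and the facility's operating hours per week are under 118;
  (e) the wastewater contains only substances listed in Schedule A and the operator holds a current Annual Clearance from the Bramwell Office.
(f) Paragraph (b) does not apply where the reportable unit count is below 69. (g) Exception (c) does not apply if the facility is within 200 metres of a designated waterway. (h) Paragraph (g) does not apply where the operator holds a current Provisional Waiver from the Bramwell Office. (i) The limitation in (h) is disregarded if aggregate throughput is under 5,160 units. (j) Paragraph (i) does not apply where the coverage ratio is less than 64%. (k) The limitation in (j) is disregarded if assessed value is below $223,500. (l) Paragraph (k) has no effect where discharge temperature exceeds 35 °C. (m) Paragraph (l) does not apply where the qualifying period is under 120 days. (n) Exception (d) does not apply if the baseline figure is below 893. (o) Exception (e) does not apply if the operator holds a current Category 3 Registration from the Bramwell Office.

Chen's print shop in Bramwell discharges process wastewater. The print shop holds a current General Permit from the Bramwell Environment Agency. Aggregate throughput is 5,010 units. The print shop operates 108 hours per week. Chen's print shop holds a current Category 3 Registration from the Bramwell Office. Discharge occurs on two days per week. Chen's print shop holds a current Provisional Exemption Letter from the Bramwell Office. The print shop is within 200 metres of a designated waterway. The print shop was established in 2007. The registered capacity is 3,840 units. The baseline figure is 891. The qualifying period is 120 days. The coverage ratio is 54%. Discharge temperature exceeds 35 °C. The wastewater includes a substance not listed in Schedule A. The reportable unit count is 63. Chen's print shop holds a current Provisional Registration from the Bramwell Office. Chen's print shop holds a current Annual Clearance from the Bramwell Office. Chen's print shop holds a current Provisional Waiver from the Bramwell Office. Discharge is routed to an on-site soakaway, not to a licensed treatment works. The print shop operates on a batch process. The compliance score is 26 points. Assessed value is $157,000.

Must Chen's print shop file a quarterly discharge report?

No — exception (c) applies; Chen's print shop is not required to file a quarterly discharge report.

Exception (a) fails — discharge is not routed to a licensed treatment works.
Exception (b) does not apply: the registered capacity is 3,840 units, short of 3,910 units.
Exception (c) is satisfied on its face — a current Provisional Exemption Letter is held; the facility operates on a batch process. As to paragraphs (g)–(m): (g) is engaged (the print shop is within 200 m of a designated waterway), but is overridden by (h): (h) is triggered — a current Provisional Waiver is held. (i) would limit (h) — aggregate throughput is 5,010 units, under the 5,160 units limit — but (j) sets (i) aside: (j) operates against (i): the coverage ratio is 54%, less than the 64% limit. (k) is triggered (assessed value is $157,000, below the $223,500 limit), but is overridden by (l): (l) operates against (k): discharge temperature exceeds 35 °C. (m) does not operate here (the qualifying period is 120 days, not under 120 days), so (l) stands. (c) remains available.
All of (d)'s requirements are met (a current General Permit is held; the compliance score is 26 points, below the 27 points limit; the facility's operating hours per week are 108, under the 118 limit). But: (n) is engaged — the baseline figure is 891, below the 893 limit. (d) is therefore removed.
Exception (e) fails — the wastewater includes a non-Schedule-A substance.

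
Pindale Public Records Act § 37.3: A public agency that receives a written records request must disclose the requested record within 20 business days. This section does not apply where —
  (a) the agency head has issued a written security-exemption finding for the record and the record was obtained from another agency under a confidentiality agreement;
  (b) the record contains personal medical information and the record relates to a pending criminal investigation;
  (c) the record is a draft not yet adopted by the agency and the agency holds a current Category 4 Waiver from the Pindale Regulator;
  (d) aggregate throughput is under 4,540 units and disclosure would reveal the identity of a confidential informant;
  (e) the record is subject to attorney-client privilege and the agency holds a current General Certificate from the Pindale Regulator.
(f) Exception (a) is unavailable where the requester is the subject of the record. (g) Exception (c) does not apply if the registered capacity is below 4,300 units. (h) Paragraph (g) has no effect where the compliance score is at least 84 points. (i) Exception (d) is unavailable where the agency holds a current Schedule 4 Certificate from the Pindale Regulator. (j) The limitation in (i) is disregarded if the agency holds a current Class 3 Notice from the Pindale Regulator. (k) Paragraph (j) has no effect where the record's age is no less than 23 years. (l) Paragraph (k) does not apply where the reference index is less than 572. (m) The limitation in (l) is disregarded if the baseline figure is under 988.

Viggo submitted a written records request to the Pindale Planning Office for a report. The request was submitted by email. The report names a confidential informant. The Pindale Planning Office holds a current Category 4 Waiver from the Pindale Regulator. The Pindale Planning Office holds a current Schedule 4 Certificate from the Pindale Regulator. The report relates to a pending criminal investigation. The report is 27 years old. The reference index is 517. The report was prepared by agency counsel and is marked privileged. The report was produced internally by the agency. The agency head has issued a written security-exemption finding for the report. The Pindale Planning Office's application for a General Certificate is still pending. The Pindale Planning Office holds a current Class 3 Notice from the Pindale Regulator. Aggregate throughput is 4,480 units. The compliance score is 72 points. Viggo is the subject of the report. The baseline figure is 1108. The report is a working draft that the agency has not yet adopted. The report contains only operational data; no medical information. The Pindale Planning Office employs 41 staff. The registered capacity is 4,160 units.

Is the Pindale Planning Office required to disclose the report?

No — exception (d) applies; the Pindale Planning Office is not required to disclose the report.

Exception (a) requires that the record was obtained from another agency under a confidentiality agreement; but the report was produced internally, so (a) is unavailable.
Exception (b) requires that the record contains personal medical information; but the report contains only operational data, so (b) is unavailable.
Exception (c)'s conditions are all satisfied: the report is an unadopted draft; a current Category 4 Waiver is held. However, paragraphs (g)–(h) must be considered: (g) operates against (c): the registered capacity is 4,160 units, below the 4,300 units limit. (h) is not triggered (the compliance score is 72 points, short of 84 points), so (g) stands. Exception (c) does not apply.
Exception (d) is satisfied on its face — aggregate throughput is 4,480 units, under the 4,540 units limit; the report names a confidential informant. Under paragraphs (i)–(m): (i) is engaged (a current Schedule 4 Certificate is held), but yields to (j): (j) is engaged — a current Class 3 Notice is held. (k) is engaged (the record's age is 27 years, meeting the 23 years threshold), but is displaced by (l): (l) operates — the reference index is 517, less than the 572 limit. (m) does not operate here (the baseline figure is 1,108, not under 988), so (l) stands. (d) remains available.
Exception (e) does not apply: the General Certificate is not current.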